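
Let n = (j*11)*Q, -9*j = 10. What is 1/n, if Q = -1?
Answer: 9/110 ≈ 0.081818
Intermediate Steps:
j = -10/9 (j = -⅑*10 = -10/9 ≈ -1.1111)
n = 110/9 (n = -10/9*11*(-1) = -110/9*(-1) = 110/9 ≈ 12.222)
1/n = 1/(110/9) = 9/110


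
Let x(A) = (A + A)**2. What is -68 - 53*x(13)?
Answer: -35896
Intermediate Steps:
x(A) = 4*A**2 (x(A) = (2*A)**2 = 4*A**2)
-68 - 53*x(13) = -68 - 212*13**2 = -68 - 212*169 = -68 - 53*676 = -68 - 35828 = -35896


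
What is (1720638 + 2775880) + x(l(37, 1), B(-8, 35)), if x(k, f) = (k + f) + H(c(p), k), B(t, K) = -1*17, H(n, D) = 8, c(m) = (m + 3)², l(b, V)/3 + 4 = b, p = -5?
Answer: 4496608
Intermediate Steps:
l(b, V) = -12 + 3*b
c(m) = (3 + m)²
B(t, K) = -17
x(k, f) = 8 + f + k (x(k, f) = (k + f) + 8 = (f + k) + 8 = 8 + f + k)
(1720638 + 2775880) + x(l(37, 1), B(-8, 35)) = (1720638 + 2775880) + (8 - 17 + (-12 + 3*37)) = 4496518 + (8 - 17 + (-12 + 111)) = 4496518 + (8 - 17 + 99) = 4496518 + 90 = 4496608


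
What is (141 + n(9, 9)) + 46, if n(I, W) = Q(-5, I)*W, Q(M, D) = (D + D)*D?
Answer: 1645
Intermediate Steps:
Q(M, D) = 2*D² (Q(M, D) = (2*D)*D = 2*D²)
n(I, W) = 2*W*I² (n(I, W) = (2*I²)*W = 2*W*I²)
(141 + n(9, 9)) + 46 = (141 + 2*9*9²) + 46 = (141 + 2*9*81) + 46 = (141 + 1458) + 46 = 1599 + 46 = 1645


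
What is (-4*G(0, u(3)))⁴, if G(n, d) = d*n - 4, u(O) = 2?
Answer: 65536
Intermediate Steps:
G(n, d) = -4 + d*n
(-4*G(0, u(3)))⁴ = (-4*(-4 + 2*0))⁴ = (-4*(-4 + 0))⁴ = (-4*(-4))⁴ = 16⁴ = 65536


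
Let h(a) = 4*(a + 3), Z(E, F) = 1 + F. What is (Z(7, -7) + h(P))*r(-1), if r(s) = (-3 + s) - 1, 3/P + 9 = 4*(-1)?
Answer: -330/13 ≈ -25.385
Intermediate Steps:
P = -3/13 (P = 3/(-9 + 4*(-1)) = 3/(-9 - 4) = 3/(-13) = 3*(-1/13) = -3/13 ≈ -0.23077)
r(s) = -4 + s
h(a) = 12 + 4*a (h(a) = 4*(3 + a) = 12 + 4*a)
(Z(7, -7) + h(P))*r(-1) = ((1 - 7) + (12 + 4*(-3/13)))*(-4 - 1) = (-6 + (12 - 12/13))*(-5) = (-6 + 144/13)*(-5) = (66/13)*(-5) = -330/13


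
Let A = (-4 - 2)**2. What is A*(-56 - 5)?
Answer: -2196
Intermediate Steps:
A = 36 (A = (-6)**2 = 36)
A*(-56 - 5) = 36*(-56 - 5) = 36*(-61) = -2196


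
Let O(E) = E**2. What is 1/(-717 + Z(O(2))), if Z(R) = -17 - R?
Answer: -1/738 ≈ -0.0013550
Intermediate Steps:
1/(-717 + Z(O(2))) = 1/(-717 + (-17 - 1*2**2)) = 1/(-717 + (-17 - 1*4)) = 1/(-717 + (-17 - 4)) = 1/(-717 - 21) = 1/(-738) = -1/738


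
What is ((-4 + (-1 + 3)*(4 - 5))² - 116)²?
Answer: 6400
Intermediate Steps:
((-4 + (-1 + 3)*(4 - 5))² - 116)² = ((-4 + 2*(-1))² - 116)² = ((-4 - 2)² - 116)² = ((-6)² - 116)² = (36 - 116)² = (-80)² = 6400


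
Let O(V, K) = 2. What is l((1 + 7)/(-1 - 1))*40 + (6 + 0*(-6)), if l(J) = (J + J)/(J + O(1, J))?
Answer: 166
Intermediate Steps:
l(J) = 2*J/(2 + J) (l(J) = (J + J)/(J + 2) = (2*J)/(2 + J) = 2*J/(2 + J))
l((1 + 7)/(-1 - 1))*40 + (6 + 0*(-6)) = (2*((1 + 7)/(-1 - 1))/(2 + (1 + 7)/(-1 - 1)))*40 + (6 + 0*(-6)) = (2*(8/(-2))/(2 + 8/(-2)))*40 + (6 + 0) = (2*(8*(-1/2))/(2 + 8*(-1/2)))*40 + 6 = (2*(-4)/(2 - 4))*40 + 6 = (2*(-4)/(-2))*40 + 6 = (2*(-4)*(-1/2))*40 + 6 = 4*40 + 6 = 160 + 6 = 166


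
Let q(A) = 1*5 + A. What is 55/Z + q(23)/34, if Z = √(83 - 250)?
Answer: 14/17 - 55*I*√167/167 ≈ 0.82353 - 4.256*I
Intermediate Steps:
Z = I*√167 (Z = √(-167) = I*√167 ≈ 12.923*I)
q(A) = 5 + A
55/Z + q(23)/34 = 55/((I*√167)) + (5 + 23)/34 = 55*(-I*√167/167) + 28*(1/34) = -55*I*√167/167 + 14/17 = 14/17 - 55*I*√167/167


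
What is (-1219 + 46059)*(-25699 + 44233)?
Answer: 831064560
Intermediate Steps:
(-1219 + 46059)*(-25699 + 44233) = 44840*18534 = 831064560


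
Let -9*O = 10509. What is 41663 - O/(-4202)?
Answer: 525200275/12606 ≈ 41663.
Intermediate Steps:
O = -3503/3 (O = -⅑*10509 = -3503/3 ≈ -1167.7)
41663 - O/(-4202) = 41663 - (-3503)/(3*(-4202)) = 41663 - (-3503)*(-1)/(3*4202) = 41663 - 1*3503/12606 = 41663 - 3503/12606 = 525200275/12606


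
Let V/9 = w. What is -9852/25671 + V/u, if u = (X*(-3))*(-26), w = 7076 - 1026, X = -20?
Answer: -15701723/444964 ≈ -35.288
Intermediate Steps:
w = 6050
V = 54450 (V = 9*6050 = 54450)
u = -1560 (u = -20*(-3)*(-26) = 60*(-26) = -1560)
-9852/25671 + V/u = -9852/25671 + 54450/(-1560) = -9852*1/25671 + 54450*(-1/1560) = -3284/8557 - 1815/52 = -15701723/444964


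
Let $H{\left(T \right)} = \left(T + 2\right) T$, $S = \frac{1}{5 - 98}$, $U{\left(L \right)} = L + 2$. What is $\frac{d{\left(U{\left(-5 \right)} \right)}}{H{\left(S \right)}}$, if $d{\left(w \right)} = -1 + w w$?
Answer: $- \frac{69192}{185} \approx -374.01$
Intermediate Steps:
$U{\left(L \right)} = 2 + L$
$S = - \frac{1}{93}$ ($S = \frac{1}{-93} = - \frac{1}{93} \approx -0.010753$)
$H{\left(T \right)} = T \left(2 + T\right)$ ($H{\left(T \right)} = \left(2 + T\right) T = T \left(2 + T\right)$)
$d{\left(w \right)} = -1 + w^{2}$
$\frac{d{\left(U{\left(-5 \right)} \right)}}{H{\left(S \right)}} = \frac{-1 + \left(2 - 5\right)^{2}}{\left(- \frac{1}{93}\right) \left(2 - \frac{1}{93}\right)} = \frac{-1 + \left(-3\right)^{2}}{\left(- \frac{1}{93}\right) \frac{185}{93}} = \frac{-1 + 9}{- \frac{185}{8649}} = 8 \left(- \frac{8649}{185}\right) = - \frac{69192}{185}$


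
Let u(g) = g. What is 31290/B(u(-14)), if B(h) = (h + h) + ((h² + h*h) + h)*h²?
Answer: 447/1058 ≈ 0.42250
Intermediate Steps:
B(h) = 2*h + h²*(h + 2*h²) (B(h) = 2*h + ((h² + h²) + h)*h² = 2*h + (2*h² + h)*h² = 2*h + (h + 2*h²)*h² = 2*h + h²*(h + 2*h²))
31290/B(u(-14)) = 31290/((-14*(2 + (-14)² + 2*(-14)³))) = 31290/((-14*(2 + 196 + 2*(-2744)))) = 31290/((-14*(2 + 196 - 5488))) = 31290/((-14*(-5290))) = 31290/74060 = 31290*(1/74060) = 447/1058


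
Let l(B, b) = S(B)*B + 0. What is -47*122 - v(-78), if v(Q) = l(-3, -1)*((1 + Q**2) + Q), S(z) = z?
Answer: -59797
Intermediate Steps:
l(B, b) = B**2 (l(B, b) = B*B + 0 = B**2 + 0 = B**2)
v(Q) = 9 + 9*Q + 9*Q**2 (v(Q) = (-3)**2*((1 + Q**2) + Q) = 9*(1 + Q + Q**2) = 9 + 9*Q + 9*Q**2)
-47*122 - v(-78) = -47*122 - (9 + 9*(-78) + 9*(-78)**2) = -5734 - (9 - 702 + 9*6084) = -5734 - (9 - 702 + 54756) = -5734 - 1*54063 = -5734 - 54063 = -59797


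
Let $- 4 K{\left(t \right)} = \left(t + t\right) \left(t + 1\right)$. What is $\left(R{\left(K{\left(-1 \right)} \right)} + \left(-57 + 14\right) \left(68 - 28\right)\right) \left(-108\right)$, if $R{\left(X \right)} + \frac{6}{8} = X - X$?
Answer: $185841$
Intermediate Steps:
$K{\left(t \right)} = - \frac{t \left(1 + t\right)}{2}$ ($K{\left(t \right)} = - \frac{\left(t + t\right) \left(t + 1\right)}{4} = - \frac{2 t \left(1 + t\right)}{4} = - \frac{t \left(1 + t\right)}{2}$)
$R{\left(X \right)} = - \frac{3}{4}$ ($R{\left(X \right)} = - \frac{3}{4} + \left(X - X\right) = - \frac{3}{4} + 0 = - \frac{3}{4}$)
$\left(R{\left(K{\left(-1 \right)} \right)} + \left(-57 + 14\right) \left(68 - 28\right)\right) \left(-108\right) = \left(- \frac{3}{4} + \left(-57 + 14\right) \left(68 - 28\right)\right) \left(-108\right) = \left(- \frac{3}{4} - 1720\right) \left(-108\right) = \left(- \frac{6883}{4}\right) \left(-108\right) = 185841$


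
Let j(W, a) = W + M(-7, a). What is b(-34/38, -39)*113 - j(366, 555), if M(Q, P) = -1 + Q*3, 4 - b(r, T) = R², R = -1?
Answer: -5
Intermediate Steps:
b(r, T) = 3 (b(r, T) = 4 - 1*(-1)² = 4 - 1*1 = 4 - 1 = 3)
M(Q, P) = -1 + 3*Q
j(W, a) = -22 + W (j(W, a) = W + (-1 + 3*(-7)) = W + (-1 - 21) = W - 22 = -22 + W)
b(-34/38, -39)*113 - j(366, 555) = 3*113 - (-22 + 366) = 339 - 1*344 = 339 - 344 = -5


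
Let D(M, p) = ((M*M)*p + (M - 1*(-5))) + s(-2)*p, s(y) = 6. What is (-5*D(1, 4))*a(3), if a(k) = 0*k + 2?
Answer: -340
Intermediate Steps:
a(k) = 2 (a(k) = 0 + 2 = 2)
D(M, p) = 5 + M + 6*p + p*M² (D(M, p) = ((M*M)*p + (M - 1*(-5))) + 6*p = (M²*p + (M + 5)) + 6*p = (p*M² + (5 + M)) + 6*p = (5 + M + p*M²) + 6*p = 5 + M + 6*p + p*M²)
(-5*D(1, 4))*a(3) = -5*(5 + 1 + 6*4 + 4*1²)*2 = -5*(5 + 1 + 24 + 4*1)*2 = -5*(5 + 1 + 24 + 4)*2 = -5*34*2 = -170*2 = -340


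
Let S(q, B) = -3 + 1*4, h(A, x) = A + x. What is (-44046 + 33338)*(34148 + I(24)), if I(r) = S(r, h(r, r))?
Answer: -365667492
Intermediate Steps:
S(q, B) = 1 (S(q, B) = -3 + 4 = 1)
I(r) = 1
(-44046 + 33338)*(34148 + I(24)) = (-44046 + 33338)*(34148 + 1) = -10708*34149 = -365667492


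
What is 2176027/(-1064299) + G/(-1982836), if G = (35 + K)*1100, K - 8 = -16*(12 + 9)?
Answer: -992920276218/527582592991 ≈ -1.8820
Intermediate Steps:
K = -328 (K = 8 - 16*(12 + 9) = 8 - 16*21 = 8 - 336 = -328)
G = -322300 (G = (35 - 328)*1100 = -293*1100 = -322300)
2176027/(-1064299) + G/(-1982836) = 2176027/(-1064299) - 322300/(-1982836) = 2176027*(-1/1064299) - 322300*(-1/1982836) = -2176027/1064299 + 80575/495709 = -992920276218/527582592991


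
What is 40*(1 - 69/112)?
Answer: 215/14 ≈ 15.357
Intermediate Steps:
40*(1 - 69/112) = 40*(43/112) = 215/14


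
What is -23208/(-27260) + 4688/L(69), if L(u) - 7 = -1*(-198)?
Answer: 6627626/279415 ≈ 23.720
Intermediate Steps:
L(u) = 205 (L(u) = 7 - 1*(-198) = 7 + 198 = 205)
-23208/(-27260) + 4688/L(69) = -23208/(-27260) + 4688/205 = -23208*(-1/27260) + 4688*(1/205) = 5802/6815 + 4688/205 = 6627626/279415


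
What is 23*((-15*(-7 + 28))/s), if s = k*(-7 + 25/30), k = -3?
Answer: -14490/37 ≈ -391.62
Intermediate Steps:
s = 37/2 (s = -3*(-7 + 25/30) = -3*(-7 + 25*(1/30)) = -3*(-7 + ⅚) = -3*(-37/6) = 37/2 ≈ 18.500)
23*((-15*(-7 + 28))/s) = 23*((-15*(-7 + 28))/(37/2)) = 23*(-15*21*(2/37)) = 23*(-315*2/37) = 23*(-630/37) = -14490/37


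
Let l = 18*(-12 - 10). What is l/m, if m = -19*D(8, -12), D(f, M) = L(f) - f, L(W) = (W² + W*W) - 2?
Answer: 198/1121 ≈ 0.17663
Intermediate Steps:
L(W) = -2 + 2*W² (L(W) = (W² + W²) - 2 = 2*W² - 2 = -2 + 2*W²)
D(f, M) = -2 - f + 2*f² (D(f, M) = (-2 + 2*f²) - f = -2 - f + 2*f²)
l = -396 (l = 18*(-22) = -396)
m = -2242 (m = -19*(-2 - 1*8 + 2*8²) = -19*(-2 - 8 + 2*64) = -19*(-2 - 8 + 128) = -19*118 = -2242)
l/m = -396/(-2242) = -396*(-1/2242) = 198/1121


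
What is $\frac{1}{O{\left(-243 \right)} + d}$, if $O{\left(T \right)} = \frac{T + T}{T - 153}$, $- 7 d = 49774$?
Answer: $- \frac{154}{1094839} \approx -0.00014066$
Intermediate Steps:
$d = - \frac{49774}{7}$ ($d = \left(- \frac{1}{7}\right) 49774 = - \frac{49774}{7} \approx -7110.6$)
$O{\left(T \right)} = \frac{2 T}{-153 + T}$
$\frac{1}{O{\left(-243 \right)} + d} = \frac{1}{2 \left(-243\right) \frac{1}{-153 - 243} - \frac{49774}{7}} = \frac{1}{2 \left(-243\right) \frac{1}{-396} - \frac{49774}{7}} = \frac{1}{2 \left(-243\right) \left(- \frac{1}{396}\right) - \frac{49774}{7}} = \frac{1}{\frac{27}{22} - \frac{49774}{7}} = \frac{1}{- \frac{1094839}{154}} = - \frac{154}{1094839}$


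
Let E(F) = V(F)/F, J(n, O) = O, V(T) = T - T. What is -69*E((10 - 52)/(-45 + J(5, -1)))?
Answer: 0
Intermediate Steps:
V(T) = 0
E(F) = 0 (E(F) = 0/F = 0)
-69*E((10 - 52)/(-45 + J(5, -1))) = -69*0 = 0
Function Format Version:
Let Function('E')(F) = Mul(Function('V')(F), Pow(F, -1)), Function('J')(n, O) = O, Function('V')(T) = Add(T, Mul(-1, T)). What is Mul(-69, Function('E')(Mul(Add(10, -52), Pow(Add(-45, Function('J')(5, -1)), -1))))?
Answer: 0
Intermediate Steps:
Function('V')(T) = 0
Function('E')(F) = 0 (Function('E')(F) = Mul(0, Pow(F, -1)) = 0)
Mul(-69, Function('E')(Mul(Add(10, -52), Pow(Add(-45, Function('J')(5, -1)), -1)))) = Mul(-69, 0) = 0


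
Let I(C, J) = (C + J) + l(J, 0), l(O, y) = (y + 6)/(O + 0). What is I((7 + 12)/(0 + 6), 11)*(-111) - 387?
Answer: -44441/22 ≈ -2020.0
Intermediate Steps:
l(O, y) = (6 + y)/O
I(C, J) = C + J + 6/J (I(C, J) = (C + J) + (6 + 0)/J = (C + J) + 6/J = C + J + 6/J)
I((7 + 12)/(0 + 6), 11)*(-111) - 387 = ((7 + 12)/(0 + 6) + 11 + 6/11)*(-111) - 387 = (19/6 + 11 + 6*(1/11))*(-111) - 387 = (19*(⅙) + 11 + 6/11)*(-111) - 387 = (19/6 + 11 + 6/11)*(-111) - 387 = (971/66)*(-111) - 387 = -35927/22 - 387 = -44441/22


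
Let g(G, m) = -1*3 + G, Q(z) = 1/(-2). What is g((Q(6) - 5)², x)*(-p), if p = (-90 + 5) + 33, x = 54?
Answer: 1417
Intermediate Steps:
Q(z) = -½
g(G, m) = -3 + G
p = -52 (p = -85 + 33 = -52)
g((Q(6) - 5)², x)*(-p) = (-3 + (-½ - 5)²)*(-1*(-52)) = (-3 + (-11/2)²)*52 = (-3 + 121/4)*52 = (109/4)*52 = 1417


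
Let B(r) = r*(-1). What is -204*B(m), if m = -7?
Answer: -1428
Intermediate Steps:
B(r) = -r
-204*B(m) = -(-204)*(-7) = -204*7 = -1428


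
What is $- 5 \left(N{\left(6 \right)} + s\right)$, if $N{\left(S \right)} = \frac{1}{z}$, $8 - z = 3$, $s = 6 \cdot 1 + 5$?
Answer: $-56$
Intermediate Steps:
$s = 11$ ($s = 6 + 5 = 11$)
$z = 5$ ($z = 8 - 3 = 5$)
$N{\left(S \right)} = \frac{1}{5}$
$- 5 \left(N{\left(6 \right)} + s\right) = - 5 \left(\frac{1}{5} + 11\right) = \left(-5\right) \frac{56}{5} = -56$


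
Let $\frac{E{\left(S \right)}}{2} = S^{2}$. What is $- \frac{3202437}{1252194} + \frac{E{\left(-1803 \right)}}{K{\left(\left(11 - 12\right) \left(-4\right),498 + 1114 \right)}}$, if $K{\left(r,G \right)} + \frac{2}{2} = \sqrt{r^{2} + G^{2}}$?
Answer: $- \frac{60144812797}{1084633329482} + \frac{26006472 \sqrt{162410}}{2598559} \approx 4033.2$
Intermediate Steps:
$E{\left(S \right)} = 2 S^{2}$
$K{\left(r,G \right)} = -1 + \sqrt{G^{2} + r^{2}}$ ($K{\left(r,G \right)} = -1 + \sqrt{r^{2} + G^{2}} = -1 + \sqrt{G^{2} + r^{2}}$)
$- \frac{3202437}{1252194} + \frac{E{\left(-1803 \right)}}{K{\left(\left(11 - 12\right) \left(-4\right),498 + 1114 \right)}} = - \frac{3202437}{1252194} + \frac{2 \left(-1803\right)^{2}}{-1 + \sqrt{\left(498 + 1114\right)^{2} + \left(\left(11 - 12\right) \left(-4\right)\right)^{2}}} = \left(-3202437\right) \frac{1}{1252194} + \frac{2 \cdot 3250809}{-1 + \sqrt{1612^{2} + \left(\left(-1\right) \left(-4\right)\right)^{2}}} = - \frac{1067479}{417398} + \frac{6501618}{-1 + \sqrt{2598544 + 4^{2}}} = - \frac{1067479}{417398} + \frac{6501618}{-1 + \sqrt{2598544 + 16}} = - \frac{1067479}{417398} + \frac{6501618}{-1 + \sqrt{2598560}} = - \frac{1067479}{417398} + \frac{6501618}{-1 + 4 \sqrt{162410}}$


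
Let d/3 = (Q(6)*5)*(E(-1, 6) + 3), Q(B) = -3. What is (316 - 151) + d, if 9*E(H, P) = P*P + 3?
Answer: -165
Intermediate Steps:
E(H, P) = ⅓ + P²/9 (E(H, P) = (P*P + 3)/9 = (P² + 3)/9 = (3 + P²)/9 = ⅓ + P²/9)
d = -330 (d = 3*((-3*5)*((⅓ + (⅑)*6²) + 3)) = 3*(-15*((⅓ + (⅑)*36) + 3)) = 3*(-15*((⅓ + 4) + 3)) = 3*(-15*(13/3 + 3)) = 3*(-15*22/3) = 3*(-110) = -330)
(316 - 151) + d = (316 - 151) - 330 = 165 - 330 = -165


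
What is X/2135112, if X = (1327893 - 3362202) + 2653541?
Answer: 77404/266889 ≈ 0.29002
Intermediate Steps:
X = 619232 (X = -2034309 + 2653541 = 619232)
X/2135112 = 619232/2135112 = 619232*(1/2135112) = 77404/266889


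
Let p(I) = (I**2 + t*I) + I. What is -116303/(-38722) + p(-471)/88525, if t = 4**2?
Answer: 18575803223/3427865050 ≈ 5.4191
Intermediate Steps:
t = 16
p(I) = I**2 + 17*I (p(I) = (I**2 + 16*I) + I = I**2 + 17*I)
-116303/(-38722) + p(-471)/88525 = -116303/(-38722) - 471*(17 - 471)/88525 = -116303*(-1/38722) - 471*(-454)*(1/88525) = 116303/38722 + 213834*(1/88525) = 116303/38722 + 213834/88525 = 18575803223/3427865050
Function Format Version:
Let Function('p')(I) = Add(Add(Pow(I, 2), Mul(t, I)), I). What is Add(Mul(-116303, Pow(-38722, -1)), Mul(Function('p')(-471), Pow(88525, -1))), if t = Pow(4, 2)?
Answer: Rational(18575803223, 3427865050) ≈ 5.4191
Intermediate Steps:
t = 16
Function('p')(I) = Add(Pow(I, 2), Mul(17, I)) (Function('p')(I) = Add(Add(Pow(I, 2), Mul(16, I)), I) = Add(Pow(I, 2), Mul(17, I)))
Add(Mul(-116303, Pow(-38722, -1)), Mul(Function('p')(-471), Pow(88525, -1))) = Add(Mul(-116303, Pow(-38722, -1)), Mul(Mul(-471, Add(17, -471)), Pow(88525, -1))) = Add(Mul(-116303, Rational(-1, 38722)), Mul(Mul(-471, -454), Rational(1, 88525))) = Add(Rational(116303, 38722), Mul(213834, Rational(1, 88525))) = Add(Rational(116303, 38722), Rational(213834, 88525)) = Rational(18575803223, 3427865050)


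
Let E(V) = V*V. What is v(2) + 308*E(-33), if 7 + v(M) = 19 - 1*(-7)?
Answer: 335431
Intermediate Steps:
E(V) = V**2
v(M) = 19 (v(M) = -7 + (19 - 1*(-7)) = -7 + (19 + 7) = -7 + 26 = 19)
v(2) + 308*E(-33) = 19 + 308*(-33)**2 = 19 + 308*1089 = 19 + 335412 = 335431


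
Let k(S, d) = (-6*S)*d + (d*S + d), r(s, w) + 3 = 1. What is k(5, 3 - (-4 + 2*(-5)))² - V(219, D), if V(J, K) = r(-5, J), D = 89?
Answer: 166466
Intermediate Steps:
r(s, w) = -2 (r(s, w) = -3 + 1 = -2)
V(J, K) = -2
k(S, d) = d - 5*S*d (k(S, d) = -6*S*d + (S*d + d) = -6*S*d + (d + S*d) = d - 5*S*d)
k(5, 3 - (-4 + 2*(-5)))² - V(219, D) = ((3 - (-4 + 2*(-5)))*(1 - 5*5))² - 1*(-2) = ((3 - (-4 - 10))*(1 - 25))² + 2 = ((3 - 1*(-14))*(-24))² + 2 = ((3 + 14)*(-24))² + 2 = (17*(-24))² + 2 = (-408)² + 2 = 166464 + 2 = 166466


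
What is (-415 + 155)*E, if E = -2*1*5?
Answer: 2600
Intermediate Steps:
E = -10 (E = -2*5 = -10)
(-415 + 155)*E = (-415 + 155)*(-10) = -260*(-10) = 2600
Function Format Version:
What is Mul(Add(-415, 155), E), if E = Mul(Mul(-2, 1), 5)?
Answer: 2600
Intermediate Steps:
E = -10 (E = Mul(-2, 5) = -10)
Mul(Add(-415, 155), E) = Mul(Add(-415, 155), -10) = Mul(-260, -10) = 2600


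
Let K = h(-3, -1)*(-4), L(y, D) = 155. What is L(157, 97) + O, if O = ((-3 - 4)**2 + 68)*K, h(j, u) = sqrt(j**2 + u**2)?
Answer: 155 - 468*sqrt(10) ≈ -1324.9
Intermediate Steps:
K = -4*sqrt(10) (K = sqrt((-3)**2 + (-1)**2)*(-4) = sqrt(9 + 1)*(-4) = sqrt(10)*(-4) = -4*sqrt(10) ≈ -12.649)
O = -468*sqrt(10) (O = ((-3 - 4)**2 + 68)*(-4*sqrt(10)) = ((-7)**2 + 68)*(-4*sqrt(10)) = (49 + 68)*(-4*sqrt(10)) = 117*(-4*sqrt(10)) = -468*sqrt(10) ≈ -1479.9)
L(157, 97) + O = 155 - 468*sqrt(10)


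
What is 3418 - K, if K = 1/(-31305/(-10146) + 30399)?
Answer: 351438254172/102819853 ≈ 3418.0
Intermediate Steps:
K = 3382/102819853 (K = 1/(-31305*(-1/10146) + 30399) = 1/(10435/3382 + 30399) = 1/(102819853/3382) = 3382/102819853 ≈ 3.2892e-5)
3418 - K = 3418 - 1*3382/102819853 = 3418 - 3382/102819853 = 351438254172/102819853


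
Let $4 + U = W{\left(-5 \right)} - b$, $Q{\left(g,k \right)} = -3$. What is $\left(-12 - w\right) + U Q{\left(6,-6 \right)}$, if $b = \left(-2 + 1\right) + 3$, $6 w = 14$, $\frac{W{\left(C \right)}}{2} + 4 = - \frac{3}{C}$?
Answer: $\frac{361}{15} \approx 24.067$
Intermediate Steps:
$W{\left(C \right)} = -8 - \frac{6}{C}$ ($W{\left(C \right)} = -8 + 2 \left(- \frac{3}{C}\right) = -8 - \frac{6}{C}$)
$w = \frac{7}{3}$ ($w = \frac{1}{6} \cdot 14 = \frac{7}{3} \approx 2.3333$)
$b = 2$ ($b = -1 + 3 = 2$)
$U = - \frac{64}{5}$ ($U = -4 - \left(10 - \frac{6}{5}\right) = -4 - \frac{44}{5} = - \frac{64}{5} \approx -12.8$)
$\left(-12 - w\right) + U Q{\left(6,-6 \right)} = \left(-12 - \frac{7}{3}\right) - - \frac{192}{5} = \left(-12 - \frac{7}{3}\right) + \frac{192}{5} = - \frac{43}{3} + \frac{192}{5} = \frac{361}{15}$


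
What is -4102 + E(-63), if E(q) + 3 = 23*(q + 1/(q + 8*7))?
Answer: -38901/7 ≈ -5557.3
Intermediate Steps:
E(q) = -3 + 23*q + 23/(56 + q) (E(q) = -3 + 23*(q + 1/(q + 8*7)) = -3 + 23*(q + 1/(q + 56)) = -3 + 23*(q + 1/(56 + q)) = -3 + (23*q + 23/(56 + q)) = -3 + 23*q + 23/(56 + q))
-4102 + E(-63) = -4102 + (-145 + 23*(-63)**2 + 1285*(-63))/(56 - 63) = -4102 + (-145 + 23*3969 - 80955)/(-7) = -4102 - (-145 + 91287 - 80955)/7 = -4102 - 1/7*10187 = -4102 - 10187/7 = -38901/7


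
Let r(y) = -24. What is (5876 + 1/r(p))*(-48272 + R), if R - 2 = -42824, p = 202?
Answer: -6423174581/12 ≈ -5.3526e+8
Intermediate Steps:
R = -42822 (R = 2 - 42824 = -42822)
(5876 + 1/r(p))*(-48272 + R) = (5876 + 1/(-24))*(-48272 - 42822) = (5876 - 1/24)*(-91094) = (141023/24)*(-91094) = -6423174581/12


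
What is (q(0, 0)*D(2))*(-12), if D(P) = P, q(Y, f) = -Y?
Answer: 0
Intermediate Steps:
(q(0, 0)*D(2))*(-12) = (-1*0*2)*(-12) = (0*2)*(-12) = 0*(-12) = 0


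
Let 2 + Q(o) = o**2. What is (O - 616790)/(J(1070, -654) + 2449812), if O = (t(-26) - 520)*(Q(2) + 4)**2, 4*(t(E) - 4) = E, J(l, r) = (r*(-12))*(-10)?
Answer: -158900/592833 ≈ -0.26803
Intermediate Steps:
Q(o) = -2 + o**2
J(l, r) = 120*r (J(l, r) = -12*r*(-10) = 120*r)
t(E) = 4 + E/4
O = -18810 (O = ((4 + (1/4)*(-26)) - 520)*((-2 + 2**2) + 4)**2 = ((4 - 13/2) - 520)*((-2 + 4) + 4)**2 = (-5/2 - 520)*(2 + 4)**2 = -1045/2*6**2 = -1045/2*36 = -18810)
(O - 616790)/(J(1070, -654) + 2449812) = (-18810 - 616790)/(120*(-654) + 2449812) = -635600/(-78480 + 2449812) = -635600/2371332 = -635600*1/2371332 = -158900/592833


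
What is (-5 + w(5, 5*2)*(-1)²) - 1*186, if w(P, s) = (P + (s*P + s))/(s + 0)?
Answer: -369/2 ≈ -184.50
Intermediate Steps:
w(P, s) = (P + s + P*s)/s (w(P, s) = (P + (P*s + s))/s = (P + (s + P*s))/s = (P + s + P*s)/s)
(-5 + w(5, 5*2)*(-1)²) - 1*186 = (-5 + (1 + 5 + 5/((5*2)))*(-1)²) - 1*186 = (-5 + (1 + 5 + 5/10)*1) - 186 = (-5 + (1 + 5 + 5*(⅒))*1) - 186 = (-5 + (1 + 5 + ½)*1) - 186 = (-5 + (13/2)*1) - 186 = (-5 + 13/2) - 186 = 3/2 - 186 = -369/2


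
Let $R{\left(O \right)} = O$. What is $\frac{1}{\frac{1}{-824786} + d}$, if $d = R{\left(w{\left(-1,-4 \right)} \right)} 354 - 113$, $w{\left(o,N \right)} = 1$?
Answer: $\frac{824786}{198773425} \approx 0.0041494$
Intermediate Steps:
$d = 241$ ($d = 1 \cdot 354 - 113 = 354 - 113 = 241$)
$\frac{1}{\frac{1}{-824786} + d} = \frac{1}{\frac{1}{-824786} + 241} = \frac{1}{- \frac{1}{824786} + 241} = \frac{1}{\frac{198773425}{824786}} = \frac{824786}{198773425}$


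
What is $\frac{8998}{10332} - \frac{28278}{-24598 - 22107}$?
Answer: $\frac{356209943}{241278030} \approx 1.4763$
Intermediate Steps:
$\frac{8998}{10332} - \frac{28278}{-24598 - 22107} = 8998 \cdot \frac{1}{10332} - \frac{28278}{-46705} = \frac{4499}{5166} - - \frac{28278}{46705} = \frac{4499}{5166} + \frac{28278}{46705} = \frac{356209943}{241278030}$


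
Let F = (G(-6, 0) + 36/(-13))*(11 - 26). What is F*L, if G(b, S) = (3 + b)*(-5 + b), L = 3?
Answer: -17685/13 ≈ -1360.4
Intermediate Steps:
G(b, S) = (-5 + b)*(3 + b)
F = -5895/13 (F = ((-15 + (-6)² - 2*(-6)) + 36/(-13))*(11 - 26) = ((-15 + 36 + 12) + 36*(-1/13))*(-15) = (33 - 36/13)*(-15) = (393/13)*(-15) = -5895/13 ≈ -453.46)
F*L = -5895/13*3 = -17685/13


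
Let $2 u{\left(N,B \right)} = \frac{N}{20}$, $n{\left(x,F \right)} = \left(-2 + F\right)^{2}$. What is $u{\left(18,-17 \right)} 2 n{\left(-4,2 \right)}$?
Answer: $0$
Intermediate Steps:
$u{\left(N,B \right)} = \frac{N}{40}$ ($u{\left(N,B \right)} = \frac{N \frac{1}{20}}{2} = \frac{\frac{1}{20} N}{2} = \frac{N}{40}$)
$u{\left(18,-17 \right)} 2 n{\left(-4,2 \right)} = \frac{1}{40} \cdot 18 \cdot 2 \left(-2 + 2\right)^{2} = \frac{9 \cdot 2 \cdot 0^{2}}{20} = \frac{9 \cdot 2 \cdot 0}{20} = \frac{9}{20} \cdot 0 = 0$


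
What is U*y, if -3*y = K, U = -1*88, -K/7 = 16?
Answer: -9856/3 ≈ -3285.3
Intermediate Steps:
K = -112 (K = -7*16 = -112)
U = -88
y = 112/3 (y = -⅓*(-112) = 112/3 ≈ 37.333)
U*y = -88*112/3 = -9856/3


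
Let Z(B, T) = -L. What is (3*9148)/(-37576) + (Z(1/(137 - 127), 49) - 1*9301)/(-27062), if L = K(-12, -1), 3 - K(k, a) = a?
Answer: -3509329/9079301 ≈ -0.38652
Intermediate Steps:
K(k, a) = 3 - a
L = 4 (L = 3 - 1*(-1) = 3 + 1 = 4)
Z(B, T) = -4 (Z(B, T) = -1*4 = -4)
(3*9148)/(-37576) + (Z(1/(137 - 127), 49) - 1*9301)/(-27062) = (3*9148)/(-37576) + (-4 - 1*9301)/(-27062) = 27444*(-1/37576) + (-4 - 9301)*(-1/27062) = -6861/9394 - 9305*(-1/27062) = -6861/9394 + 9305/27062 = -3509329/9079301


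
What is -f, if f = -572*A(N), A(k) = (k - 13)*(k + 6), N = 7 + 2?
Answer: -34320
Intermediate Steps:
N = 9
A(k) = (-13 + k)*(6 + k)
f = 34320 (f = -572*(-78 + 9**2 - 7*9) = -572*(-78 + 81 - 63) = -572*(-60) = 34320)
-f = -1*34320 = -34320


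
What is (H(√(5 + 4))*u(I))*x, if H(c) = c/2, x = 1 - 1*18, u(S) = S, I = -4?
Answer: 102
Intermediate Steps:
x = -17 (x = 1 - 18 = -17)
H(c) = c/2 (H(c) = c*(½) = c/2)
(H(√(5 + 4))*u(I))*x = ((√(5 + 4)/2)*(-4))*(-17) = ((√9/2)*(-4))*(-17) = (((½)*3)*(-4))*(-17) = ((3/2)*(-4))*(-17) = -6*(-17) = 102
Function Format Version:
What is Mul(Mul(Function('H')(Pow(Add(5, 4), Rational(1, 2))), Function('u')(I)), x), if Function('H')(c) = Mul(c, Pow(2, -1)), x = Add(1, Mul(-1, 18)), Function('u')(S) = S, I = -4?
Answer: 102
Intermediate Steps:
x = -17 (x = Add(1, -18) = -17)
Function('H')(c) = Mul(Rational(1, 2), c) (Function('H')(c) = Mul(c, Rational(1, 2)) = Mul(Rational(1, 2), c))
Mul(Mul(Function('H')(Pow(Add(5, 4), Rational(1, 2))), Function('u')(I)), x) = Mul(Mul(Mul(Rational(1, 2), Pow(Add(5, 4), Rational(1, 2))), -4), -17) = Mul(Mul(Mul(Rational(1, 2), Pow(9, Rational(1, 2))), -4), -17) = Mul(Mul(Mul(Rational(1, 2), 3), -4), -17) = Mul(Mul(Rational(3, 2), -4), -17) = Mul(-6, -17) = 102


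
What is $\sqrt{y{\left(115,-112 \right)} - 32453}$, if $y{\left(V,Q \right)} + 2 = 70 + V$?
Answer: $i \sqrt{32270} \approx 179.64 i$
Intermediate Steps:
$y{\left(V,Q \right)} = 68 + V$ ($y{\left(V,Q \right)} = -2 + \left(70 + V\right) = 68 + V$)
$\sqrt{y{\left(115,-112 \right)} - 32453} = \sqrt{\left(68 + 115\right) - 32453} = \sqrt{183 - 32453} = \sqrt{-32270} = i \sqrt{32270}$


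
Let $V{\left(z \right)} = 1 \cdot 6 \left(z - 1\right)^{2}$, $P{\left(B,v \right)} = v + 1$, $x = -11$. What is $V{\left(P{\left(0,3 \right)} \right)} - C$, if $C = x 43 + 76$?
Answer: $451$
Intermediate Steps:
$P{\left(B,v \right)} = 1 + v$
$V{\left(z \right)} = 6 \left(-1 + z\right)^{2}$
$C = -397$ ($C = \left(-11\right) 43 + 76 = -473 + 76 = -397$)
$V{\left(P{\left(0,3 \right)} \right)} - C = 6 \left(-1 + \left(1 + 3\right)\right)^{2} - -397 = 6 \left(-1 + 4\right)^{2} + 397 = 6 \cdot 3^{2} + 397 = 6 \cdot 9 + 397 = 54 + 397 = 451$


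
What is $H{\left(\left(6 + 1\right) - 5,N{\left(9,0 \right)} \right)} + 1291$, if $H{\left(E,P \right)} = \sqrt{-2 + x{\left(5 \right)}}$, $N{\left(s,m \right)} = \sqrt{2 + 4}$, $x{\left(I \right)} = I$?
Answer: $1291 + \sqrt{3} \approx 1292.7$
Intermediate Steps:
$N{\left(s,m \right)} = \sqrt{6}$
$H{\left(E,P \right)} = \sqrt{3}$ ($H{\left(E,P \right)} = \sqrt{-2 + 5} = \sqrt{3}$)
$H{\left(\left(6 + 1\right) - 5,N{\left(9,0 \right)} \right)} + 1291 = \sqrt{3} + 1291 = 1291 + \sqrt{3}$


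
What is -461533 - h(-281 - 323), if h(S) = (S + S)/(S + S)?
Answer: -461534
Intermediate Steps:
h(S) = 1 (h(S) = (2*S)/((2*S)) = (2*S)*(1/(2*S)) = 1)
-461533 - h(-281 - 323) = -461533 - 1*1 = -461533 - 1 = -461534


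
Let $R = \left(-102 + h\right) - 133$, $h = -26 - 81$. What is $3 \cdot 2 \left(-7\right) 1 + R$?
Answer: $-384$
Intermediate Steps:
$h = -107$
$R = -342$ ($R = \left(-102 - 107\right) - 133 = -209 - 133 = -342$)
$3 \cdot 2 \left(-7\right) 1 + R = 3 \cdot 2 \left(-7\right) 1 - 342 = 6 \left(-7\right) 1 - 342 = \left(-42\right) 1 - 342 = -42 - 342 = -384$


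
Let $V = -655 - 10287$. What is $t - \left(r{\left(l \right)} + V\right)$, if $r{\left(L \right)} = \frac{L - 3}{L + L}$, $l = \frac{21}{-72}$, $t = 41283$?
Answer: $\frac{731071}{14} \approx 52219.0$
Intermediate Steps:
$l = - \frac{7}{24}$ ($l = 21 \left(- \frac{1}{72}\right) = - \frac{7}{24} \approx -0.29167$)
$V = -10942$
$r{\left(L \right)} = \frac{-3 + L}{2 L}$
$t - \left(r{\left(l \right)} + V\right) = 41283 - \left(\frac{-3 - \frac{7}{24}}{2 \left(- \frac{7}{24}\right)} - 10942\right) = 41283 - \left(\frac{1}{2} \left(- \frac{24}{7}\right) \left(- \frac{79}{24}\right) - 10942\right) = 41283 - \left(\frac{79}{14} - 10942\right) = 41283 - - \frac{153109}{14} = 41283 + \frac{153109}{14} = \frac{731071}{14}$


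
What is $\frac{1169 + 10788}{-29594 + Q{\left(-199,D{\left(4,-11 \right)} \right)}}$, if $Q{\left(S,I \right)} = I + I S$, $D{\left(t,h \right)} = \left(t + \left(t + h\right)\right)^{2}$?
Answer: $- \frac{11957}{31376} \approx -0.38109$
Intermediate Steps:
$D{\left(t,h \right)} = \left(h + 2 t\right)^{2}$ ($D{\left(t,h \right)} = \left(t + \left(h + t\right)\right)^{2} = \left(h + 2 t\right)^{2}$)
$\frac{1169 + 10788}{-29594 + Q{\left(-199,D{\left(4,-11 \right)} \right)}} = \frac{1169 + 10788}{-29594 + \left(-11 + 2 \cdot 4\right)^{2} \left(1 - 199\right)} = \frac{11957}{-29594 + \left(-11 + 8\right)^{2} \left(-198\right)} = \frac{11957}{-29594 + \left(-3\right)^{2} \left(-198\right)} = \frac{11957}{-29594 + 9 \left(-198\right)} = \frac{11957}{-29594 - 1782} = \frac{11957}{-31376} = 11957 \left(- \frac{1}{31376}\right) = - \frac{11957}{31376}$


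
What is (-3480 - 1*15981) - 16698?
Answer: -36159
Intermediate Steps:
(-3480 - 1*15981) - 16698 = (-3480 - 15981) - 16698 = -19461 - 16698 = -36159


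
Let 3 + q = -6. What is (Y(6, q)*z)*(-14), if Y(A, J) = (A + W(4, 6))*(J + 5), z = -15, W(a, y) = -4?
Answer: -1680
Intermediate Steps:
q = -9 (q = -3 - 6 = -9)
Y(A, J) = (-4 + A)*(5 + J) (Y(A, J) = (A - 4)*(J + 5) = (-4 + A)*(5 + J))
(Y(6, q)*z)*(-14) = ((-20 - 4*(-9) + 5*6 + 6*(-9))*(-15))*(-14) = ((-20 + 36 + 30 - 54)*(-15))*(-14) = -8*(-15)*(-14) = 120*(-14) = -1680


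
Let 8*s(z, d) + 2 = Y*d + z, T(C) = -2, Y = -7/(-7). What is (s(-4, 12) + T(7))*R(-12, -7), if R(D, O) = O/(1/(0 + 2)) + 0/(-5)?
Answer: 35/2 ≈ 17.500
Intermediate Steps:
Y = 1 (Y = -7*(-⅐) = 1)
R(D, O) = 2*O (R(D, O) = O/(1/2) + 0*(-⅕) = O/(½) + 0 = O*2 + 0 = 2*O + 0 = 2*O)
s(z, d) = -¼ + d/8 + z/8 (s(z, d) = -¼ + (1*d + z)/8 = -¼ + (d + z)/8 = -¼ + (d/8 + z/8) = -¼ + d/8 + z/8)
(s(-4, 12) + T(7))*R(-12, -7) = ((-¼ + (⅛)*12 + (⅛)*(-4)) - 2)*(2*(-7)) = ((-¼ + 3/2 - ½) - 2)*(-14) = (¾ - 2)*(-14) = -5/4*(-14) = 35/2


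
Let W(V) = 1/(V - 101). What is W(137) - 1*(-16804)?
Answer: 604945/36 ≈ 16804.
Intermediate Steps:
W(V) = 1/(-101 + V)
W(137) - 1*(-16804) = 1/(-101 + 137) - 1*(-16804) = 1/36 + 16804 = 604945/36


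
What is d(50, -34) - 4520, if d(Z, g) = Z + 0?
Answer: -4470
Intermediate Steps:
d(Z, g) = Z
d(50, -34) - 4520 = 50 - 4520 = -4470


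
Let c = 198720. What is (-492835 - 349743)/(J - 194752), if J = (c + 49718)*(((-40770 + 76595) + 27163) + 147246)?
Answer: -421289/26114959870 ≈ -1.6132e-5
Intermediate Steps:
J = 52230114492 (J = (198720 + 49718)*(((-40770 + 76595) + 27163) + 147246) = 248438*((35825 + 27163) + 147246) = 248438*(62988 + 147246) = 248438*210234 = 52230114492)
(-492835 - 349743)/(J - 194752) = (-492835 - 349743)/(52230114492 - 194752) = -842578/52229919740 = -842578*1/52229919740 = -421289/26114959870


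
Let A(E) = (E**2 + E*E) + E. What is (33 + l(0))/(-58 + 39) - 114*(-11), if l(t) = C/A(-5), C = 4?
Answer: 1070681/855 ≈ 1252.3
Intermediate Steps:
A(E) = E + 2*E**2 (A(E) = (E**2 + E**2) + E = 2*E**2 + E = E + 2*E**2)
l(t) = 4/45 (l(t) = 4/((-5*(1 + 2*(-5)))) = 4/((-5*(1 - 10))) = 4/((-5*(-9))) = 4/45)
(33 + l(0))/(-58 + 39) - 114*(-11) = (33 + 4/45)/(-58 + 39) - 114*(-11) = (1489/45)/(-19) + 1254 = (1489/45)*(-1/19) + 1254 = -1489/855 + 1254 = 1070681/855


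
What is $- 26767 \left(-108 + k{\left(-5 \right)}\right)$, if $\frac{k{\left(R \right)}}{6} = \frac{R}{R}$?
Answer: $2730234$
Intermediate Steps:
$k{\left(R \right)} = 6$ ($k{\left(R \right)} = 6 \frac{R}{R} = 6 \cdot 1 = 6$)
$- 26767 \left(-108 + k{\left(-5 \right)}\right) = - 26767 \left(-108 + 6\right) = \left(-26767\right) \left(-102\right) = 2730234$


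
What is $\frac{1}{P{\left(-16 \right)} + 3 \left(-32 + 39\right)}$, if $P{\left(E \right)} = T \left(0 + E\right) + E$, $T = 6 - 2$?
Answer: $- \frac{1}{59} \approx -0.016949$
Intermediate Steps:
$T = 4$
$P{\left(E \right)} = 5 E$ ($P{\left(E \right)} = 4 \left(0 + E\right) + E = 4 E + E = 5 E$)
$\frac{1}{P{\left(-16 \right)} + 3 \left(-32 + 39\right)} = \frac{1}{5 \left(-16\right) + 3 \left(-32 + 39\right)} = \frac{1}{-80 + 3 \cdot 7} = \frac{1}{-80 + 21} = \frac{1}{-59} = - \frac{1}{59}$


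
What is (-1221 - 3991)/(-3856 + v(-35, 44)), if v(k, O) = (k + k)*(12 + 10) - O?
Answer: 1303/1360 ≈ 0.95809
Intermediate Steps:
v(k, O) = -O + 44*k (v(k, O) = (2*k)*22 - O = 44*k - O = -O + 44*k)
(-1221 - 3991)/(-3856 + v(-35, 44)) = (-1221 - 3991)/(-3856 + (-1*44 + 44*(-35))) = -5212/(-3856 + (-44 - 1540)) = -5212/(-3856 - 1584) = -5212/(-5440) = -5212*(-1/5440) = 1303/1360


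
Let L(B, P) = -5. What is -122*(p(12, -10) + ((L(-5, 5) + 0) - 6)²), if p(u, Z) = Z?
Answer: -13542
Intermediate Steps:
-122*(p(12, -10) + ((L(-5, 5) + 0) - 6)²) = -122*(-10 + ((-5 + 0) - 6)²) = -122*(-10 + (-5 - 6)²) = -122*(-10 + (-11)²) = -122*(-10 + 121) = -122*111 = -13542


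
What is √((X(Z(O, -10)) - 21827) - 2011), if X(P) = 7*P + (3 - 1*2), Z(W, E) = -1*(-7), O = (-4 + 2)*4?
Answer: 2*I*√5947 ≈ 154.23*I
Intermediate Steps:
O = -8 (O = -2*4 = -8)
Z(W, E) = 7
X(P) = 1 + 7*P (X(P) = 7*P + (3 - 2) = 7*P + 1 = 1 + 7*P)
√((X(Z(O, -10)) - 21827) - 2011) = √(((1 + 7*7) - 21827) - 2011) = √(((1 + 49) - 21827) - 2011) = √((50 - 21827) - 2011) = √(-21777 - 2011) = √(-23788) = 2*I*√5947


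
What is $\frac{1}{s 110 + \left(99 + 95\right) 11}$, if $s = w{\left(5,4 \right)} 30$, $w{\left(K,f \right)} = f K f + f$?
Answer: $\frac{1}{279334} \approx 3.5799 \cdot 10^{-6}$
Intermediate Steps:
$w{\left(K,f \right)} = f + K f^{2}$ ($w{\left(K,f \right)} = K f f + f = K f^{2} + f = f + K f^{2}$)
$s = 2520$ ($s = 4 \left(1 + 5 \cdot 4\right) 30 = 4 \left(1 + 20\right) 30 = 4 \cdot 21 \cdot 30 = 84 \cdot 30 = 2520$)
$\frac{1}{s 110 + \left(99 + 95\right) 11} = \frac{1}{2520 \cdot 110 + \left(99 + 95\right) 11} = \frac{1}{277200 + 194 \cdot 11} = \frac{1}{277200 + 2134} = \frac{1}{279334}$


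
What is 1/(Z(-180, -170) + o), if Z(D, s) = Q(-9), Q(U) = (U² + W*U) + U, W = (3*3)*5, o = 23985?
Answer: 1/23652 ≈ 4.2280e-5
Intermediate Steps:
W = 45 (W = 9*5 = 45)
Q(U) = U² + 46*U (Q(U) = (U² + 45*U) + U = U² + 46*U)
Z(D, s) = -333 (Z(D, s) = -9*(46 - 9) = -9*37 = -333)
1/(Z(-180, -170) + o) = 1/(-333 + 23985) = 1/23652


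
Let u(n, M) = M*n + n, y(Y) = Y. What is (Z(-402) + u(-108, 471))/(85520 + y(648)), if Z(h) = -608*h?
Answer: 24180/10771 ≈ 2.2449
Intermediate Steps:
u(n, M) = n + M*n
(Z(-402) + u(-108, 471))/(85520 + y(648)) = (-608*(-402) - 108*(1 + 471))/(85520 + 648) = (244416 - 108*472)/86168 = (244416 - 50976)*(1/86168) = 193440*(1/86168) = 24180/10771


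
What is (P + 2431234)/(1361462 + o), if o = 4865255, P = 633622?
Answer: 3064856/6226717 ≈ 0.49221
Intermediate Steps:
(P + 2431234)/(1361462 + o) = (633622 + 2431234)/(1361462 + 4865255) = 3064856/6226717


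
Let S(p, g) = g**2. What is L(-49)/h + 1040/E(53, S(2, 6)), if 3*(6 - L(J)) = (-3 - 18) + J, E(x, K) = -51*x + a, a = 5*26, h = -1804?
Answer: -133066/316479 ≈ -0.42046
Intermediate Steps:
a = 130
E(x, K) = 130 - 51*x (E(x, K) = -51*x + 130 = 130 - 51*x)
L(J) = 13 - J/3 (L(J) = 6 - ((-3 - 18) + J)/3 = 6 - (-21 + J)/3 = 6 + (7 - J/3) = 13 - J/3)
L(-49)/h + 1040/E(53, S(2, 6)) = (13 - 1/3*(-49))/(-1804) + 1040/(130 - 51*53) = (13 + 49/3)*(-1/1804) + 1040/(130 - 2703) = (88/3)*(-1/1804) + 1040/(-2573) = -2/123 + 1040*(-1/2573) = -2/123 - 1040/2573 = -133066/316479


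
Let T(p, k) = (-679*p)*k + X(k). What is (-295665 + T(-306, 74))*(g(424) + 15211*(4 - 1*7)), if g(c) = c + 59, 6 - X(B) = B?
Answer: -680841366450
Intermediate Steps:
X(B) = 6 - B
g(c) = 59 + c
T(p, k) = 6 - k - 679*k*p (T(p, k) = (-679*p)*k + (6 - k) = -679*k*p + (6 - k) = 6 - k - 679*k*p)
(-295665 + T(-306, 74))*(g(424) + 15211*(4 - 1*7)) = (-295665 + (6 - 1*74 - 679*74*(-306)))*((59 + 424) + 15211*(4 - 1*7)) = (-295665 + (6 - 74 + 15375276))*(483 + 15211*(4 - 7)) = (-295665 + 15375208)*(483 + 15211*(-3)) = 15079543*(483 - 45633) = 15079543*(-45150) = -680841366450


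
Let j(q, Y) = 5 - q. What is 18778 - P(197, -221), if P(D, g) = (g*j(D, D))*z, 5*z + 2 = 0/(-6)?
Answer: 178754/5 ≈ 35751.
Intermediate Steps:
z = -2/5 (z = -2/5 + (0/(-6))/5 = -2/5 + (0*(-1/6))/5 = -2/5 + (1/5)*0 = -2/5 + 0 = -2/5 ≈ -0.40000)
P(D, g) = -2*g*(5 - D)/5 (P(D, g) = (g*(5 - D))*(-2/5) = -2*g*(5 - D)/5)
18778 - P(197, -221) = 18778 - 2*(-221)*(-5 + 197)/5 = 18778 - 2*(-221)*192/5 = 18778 - 1*(-84864/5) = 18778 + 84864/5 = 178754/5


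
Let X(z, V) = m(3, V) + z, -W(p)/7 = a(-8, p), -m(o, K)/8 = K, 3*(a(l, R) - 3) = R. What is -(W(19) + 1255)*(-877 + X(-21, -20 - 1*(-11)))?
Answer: 2947994/3 ≈ 9.8267e+5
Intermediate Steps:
a(l, R) = 3 + R/3
m(o, K) = -8*K
W(p) = -21 - 7*p/3 (W(p) = -7*(3 + p/3) = -21 - 7*p/3)
X(z, V) = z - 8*V (X(z, V) = -8*V + z = z - 8*V)
-(W(19) + 1255)*(-877 + X(-21, -20 - 1*(-11))) = -((-21 - 7/3*19) + 1255)*(-877 + (-21 - 8*(-20 - 1*(-11)))) = -((-21 - 133/3) + 1255)*(-877 + (-21 - 8*(-20 + 11))) = -(-196/3 + 1255)*(-877 + (-21 - 8*(-9))) = -3569*(-877 + (-21 + 72))/3 = -3569*(-877 + 51)/3 = -3569*(-826)/3 = -1*(-2947994/3) = 2947994/3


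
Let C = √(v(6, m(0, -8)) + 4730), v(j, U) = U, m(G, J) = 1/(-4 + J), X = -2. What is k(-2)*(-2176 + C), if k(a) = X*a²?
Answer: 17408 - 4*√170277/3 ≈ 16858.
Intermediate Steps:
k(a) = -2*a²
C = √170277/6 (C = √(1/(-4 - 8) + 4730) = √(1/(-12) + 4730) = √(-1/12 + 4730) = √(56759/12) = √170277/6 ≈ 68.774)
k(-2)*(-2176 + C) = (-2*(-2)²)*(-2176 + √170277/6) = (-2*4)*(-2176 + √170277/6) = -8*(-2176 + √170277/6) = 17408 - 4*√170277/3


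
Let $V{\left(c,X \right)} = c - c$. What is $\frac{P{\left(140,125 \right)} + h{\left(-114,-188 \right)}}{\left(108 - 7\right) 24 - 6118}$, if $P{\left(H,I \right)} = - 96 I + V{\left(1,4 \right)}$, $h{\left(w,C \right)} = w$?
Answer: $\frac{6057}{1847} \approx 3.2794$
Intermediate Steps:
$V{\left(c,X \right)} = 0$
$P{\left(H,I \right)} = - 96 I$ ($P{\left(H,I \right)} = - 96 I + 0 = - 96 I$)
$\frac{P{\left(140,125 \right)} + h{\left(-114,-188 \right)}}{\left(108 - 7\right) 24 - 6118} = \frac{\left(-96\right) 125 - 114}{\left(108 - 7\right) 24 - 6118} = \frac{-12000 - 114}{101 \cdot 24 - 6118} = - \frac{12114}{2424 - 6118} = - \frac{12114}{-3694} = \left(-12114\right) \left(- \frac{1}{3694}\right) = \frac{6057}{1847}$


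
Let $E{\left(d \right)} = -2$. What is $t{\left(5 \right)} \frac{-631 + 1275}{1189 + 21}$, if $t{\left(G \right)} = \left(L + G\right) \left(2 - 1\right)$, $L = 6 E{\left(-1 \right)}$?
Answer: $- \frac{2254}{605} \approx -3.7256$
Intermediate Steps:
$L = -12$ ($L = 6 \left(-2\right) = -12$)
$t{\left(G \right)} = -12 + G$ ($t{\left(G \right)} = \left(-12 + G\right) \left(2 - 1\right) = \left(-12 + G\right) 1 = -12 + G$)
$t{\left(5 \right)} \frac{-631 + 1275}{1189 + 21} = \left(-12 + 5\right) \frac{-631 + 1275}{1189 + 21} = - 7 \cdot \frac{644}{1210} = - 7 \cdot 644 \cdot \frac{1}{1210} = \left(-7\right) \frac{322}{605} = - \frac{2254}{605}$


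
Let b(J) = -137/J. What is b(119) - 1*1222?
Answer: -145555/119 ≈ -1223.2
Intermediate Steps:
b(119) - 1*1222 = -137/119 - 1*1222 = -137*1/119 - 1222 = -137/119 - 1222 = -145555/119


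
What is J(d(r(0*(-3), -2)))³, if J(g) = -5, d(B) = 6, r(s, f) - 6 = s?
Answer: -125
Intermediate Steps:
r(s, f) = 6 + s
J(d(r(0*(-3), -2)))³ = (-5)³ = -125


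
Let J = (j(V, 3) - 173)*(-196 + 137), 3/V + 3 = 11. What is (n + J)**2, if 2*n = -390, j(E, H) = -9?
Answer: 111154849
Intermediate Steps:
V = 3/8 (V = 3/(-3 + 11) = 3/8 ≈ 0.37500)
n = -195 (n = (1/2)*(-390) = -195)
J = 10738 (J = (-9 - 173)*(-196 + 137) = -182*(-59) = 10738)
(n + J)**2 = (-195 + 10738)**2 = 10543**2 = 111154849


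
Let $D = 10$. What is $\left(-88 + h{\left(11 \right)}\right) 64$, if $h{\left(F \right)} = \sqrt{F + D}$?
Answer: $-5632 + 64 \sqrt{21} \approx -5338.7$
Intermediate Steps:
$h{\left(F \right)} = \sqrt{10 + F}$ ($h{\left(F \right)} = \sqrt{F + 10} = \sqrt{10 + F}$)
$\left(-88 + h{\left(11 \right)}\right) 64 = \left(-88 + \sqrt{10 + 11}\right) 64 = \left(-88 + \sqrt{21}\right) 64 = -5632 + 64 \sqrt{21}$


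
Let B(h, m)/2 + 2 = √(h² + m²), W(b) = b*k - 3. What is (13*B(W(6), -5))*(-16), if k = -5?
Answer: 832 - 416*√1114 ≈ -13053.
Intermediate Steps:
W(b) = -3 - 5*b (W(b) = b*(-5) - 3 = -5*b - 3 = -3 - 5*b)
B(h, m) = -4 + 2*√(h² + m²)
(13*B(W(6), -5))*(-16) = (13*(-4 + 2*√((-3 - 5*6)² + (-5)²)))*(-16) = (13*(-4 + 2*√((-3 - 30)² + 25)))*(-16) = (13*(-4 + 2*√((-33)² + 25)))*(-16) = (13*(-4 + 2*√(1089 + 25)))*(-16) = (13*(-4 + 2*√1114))*(-16) = (-52 + 26*√1114)*(-16) = 832 - 416*√1114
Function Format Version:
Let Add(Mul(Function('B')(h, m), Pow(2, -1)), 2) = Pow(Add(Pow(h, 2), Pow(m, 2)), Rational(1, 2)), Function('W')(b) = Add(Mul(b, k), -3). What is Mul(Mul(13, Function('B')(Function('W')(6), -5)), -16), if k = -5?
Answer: Add(832, Mul(-416, Pow(1114, Rational(1, 2)))) ≈ -13053.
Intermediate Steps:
Function('W')(b) = Add(-3, Mul(-5, b)) (Function('W')(b) = Add(Mul(b, -5), -3) = Add(Mul(-5, b), -3) = Add(-3, Mul(-5, b)))
Function('B')(h, m) = Add(-4, Mul(2, Pow(Add(Pow(h, 2), Pow(m, 2)), Rational(1, 2))))
Mul(Mul(13, Function('B')(Function('W')(6), -5)), -16) = Mul(Mul(13, Add(-4, Mul(2, Pow(Add(Pow(Add(-3, Mul(-5, 6)), 2), Pow(-5, 2)), Rational(1, 2))))), -16) = Mul(Mul(13, Add(-4, Mul(2, Pow(Add(Pow(Add(-3, -30), 2), 25), Rational(1, 2))))), -16) = Mul(Mul(13, Add(-4, Mul(2, Pow(Add(Pow(-33, 2), 25), Rational(1, 2))))), -16) = Mul(Mul(13, Add(-4, Mul(2, Pow(Add(1089, 25), Rational(1, 2))))), -16) = Mul(Mul(13, Add(-4, Mul(2, Pow(1114, Rational(1, 2))))), -16) = Mul(Add(-52, Mul(26, Pow(1114, Rational(1, 2)))), -16) = Add(832, Mul(-416, Pow(1114, Rational(1, 2))))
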